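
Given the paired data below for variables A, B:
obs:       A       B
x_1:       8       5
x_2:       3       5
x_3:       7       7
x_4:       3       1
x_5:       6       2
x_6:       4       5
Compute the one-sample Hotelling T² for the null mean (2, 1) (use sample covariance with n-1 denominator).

Step 1 — sample mean vector:
  mean(A) = (8 + 3 + 7 + 3 + 6 + 4) / 6 = 31/6 = 5.1667
  mean(B) = (5 + 5 + 7 + 1 + 2 + 5) / 6 = 25/6 = 4.1667
  x̄ = (5.1667, 4.1667),  deviation x̄ - mu_0 = (5.1667, 4.1667) - (2, 1) = (3.1667, 3.1667).

Step 2 — sample covariance matrix, S[i,j] = (1/(n-1)) · Σ_k (x_{k,i} - mean_i) · (x_{k,j} - mean_j), divisor n-1 = 5:
  S[A,A] = ((2.8333)·(2.8333) + (-2.1667)·(-2.1667) + (1.8333)·(1.8333) + (-2.1667)·(-2.1667) + (0.8333)·(0.8333) + (-1.1667)·(-1.1667)) / 5 = 22.8333/5 = 4.5667
  S[A,B] = ((2.8333)·(0.8333) + (-2.1667)·(0.8333) + (1.8333)·(2.8333) + (-2.1667)·(-3.1667) + (0.8333)·(-2.1667) + (-1.1667)·(0.8333)) / 5 = 9.8333/5 = 1.9667
  S[B,B] = ((0.8333)·(0.8333) + (0.8333)·(0.8333) + (2.8333)·(2.8333) + (-3.1667)·(-3.1667) + (-2.1667)·(-2.1667) + (0.8333)·(0.8333)) / 5 = 24.8333/5 = 4.9667
  S = [[4.5667, 1.9667],
 [1.9667, 4.9667]].

Step 3 — invert S. det(S) = 4.5667·4.9667 - (1.9667)² = 18.8133.
  S^{-1} = (1/det) · [[d, -b], [-b, a]] = [[0.264, -0.1045],
 [-0.1045, 0.2427]].

Step 4 — quadratic form (x̄ - mu_0)^T · S^{-1} · (x̄ - mu_0):
  S^{-1} · (x̄ - mu_0) = (0.505, 0.4376),
  (x̄ - mu_0)^T · [...] = (3.1667)·(0.505) + (3.1667)·(0.4376) = 2.9849.

Step 5 — scale by n: T² = 6 · 2.9849 = 17.9093.

T² ≈ 17.9093


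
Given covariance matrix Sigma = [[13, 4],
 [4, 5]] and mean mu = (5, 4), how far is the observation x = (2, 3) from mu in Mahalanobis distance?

Step 1 — centre the observation: (x - mu) = (-3, -1).

Step 2 — invert Sigma. det(Sigma) = 13·5 - (4)² = 49.
  Sigma^{-1} = (1/det) · [[d, -b], [-b, a]] = [[0.102, -0.0816],
 [-0.0816, 0.2653]].

Step 3 — form the quadratic (x - mu)^T · Sigma^{-1} · (x - mu):
  Sigma^{-1} · (x - mu) = (-0.2245, -0.0204).
  (x - mu)^T · [Sigma^{-1} · (x - mu)] = (-3)·(-0.2245) + (-1)·(-0.0204) = 0.6939.

Step 4 — take square root: d = √(0.6939) ≈ 0.833.

d(x, mu) = √(0.6939) ≈ 0.833


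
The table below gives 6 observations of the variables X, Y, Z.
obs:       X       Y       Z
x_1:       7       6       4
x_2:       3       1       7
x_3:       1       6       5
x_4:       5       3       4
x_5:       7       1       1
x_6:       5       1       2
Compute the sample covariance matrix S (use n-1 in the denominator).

Step 1 — column means:
  mean(X) = (7 + 3 + 1 + 5 + 7 + 5) / 6 = 28/6 = 4.6667
  mean(Y) = (6 + 1 + 6 + 3 + 1 + 1) / 6 = 18/6 = 3
  mean(Z) = (4 + 7 + 5 + 4 + 1 + 2) / 6 = 23/6 = 3.8333

Step 2 — sample covariance S[i,j] = (1/(n-1)) · Σ_k (x_{k,i} - mean_i) · (x_{k,j} - mean_j), with n-1 = 5.
  S[X,X] = ((2.3333)·(2.3333) + (-1.6667)·(-1.6667) + (-3.6667)·(-3.6667) + (0.3333)·(0.3333) + (2.3333)·(2.3333) + (0.3333)·(0.3333)) / 5 = 27.3333/5 = 5.4667
  S[X,Y] = ((2.3333)·(3) + (-1.6667)·(-2) + (-3.6667)·(3) + (0.3333)·(0) + (2.3333)·(-2) + (0.3333)·(-2)) / 5 = -6/5 = -1.2
  S[X,Z] = ((2.3333)·(0.1667) + (-1.6667)·(3.1667) + (-3.6667)·(1.1667) + (0.3333)·(0.1667) + (2.3333)·(-2.8333) + (0.3333)·(-1.8333)) / 5 = -16.3333/5 = -3.2667
  S[Y,Y] = ((3)·(3) + (-2)·(-2) + (3)·(3) + (0)·(0) + (-2)·(-2) + (-2)·(-2)) / 5 = 30/5 = 6
  S[Y,Z] = ((3)·(0.1667) + (-2)·(3.1667) + (3)·(1.1667) + (0)·(0.1667) + (-2)·(-2.8333) + (-2)·(-1.8333)) / 5 = 7/5 = 1.4
  S[Z,Z] = ((0.1667)·(0.1667) + (3.1667)·(3.1667) + (1.1667)·(1.1667) + (0.1667)·(0.1667) + (-2.8333)·(-2.8333) + (-1.8333)·(-1.8333)) / 5 = 22.8333/5 = 4.5667

S is symmetric (S[j,i] = S[i,j]). Assembling:

S = [[5.4667, -1.2, -3.2667],
 [-1.2, 6, 1.4],
 [-3.2667, 1.4, 4.5667]]


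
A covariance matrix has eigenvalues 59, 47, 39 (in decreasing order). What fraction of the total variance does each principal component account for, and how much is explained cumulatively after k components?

Step 1 — total variance = trace(Sigma) = Σ λ_i = 59 + 47 + 39 = 145.

Step 2 — fraction explained by component i = λ_i / Σ λ:
  PC1: 59/145 = 0.4069
  PC2: 47/145 = 0.3241
  PC3: 39/145 = 0.269

Step 3 — cumulative fraction after k components = (λ_1 + ... + λ_k) / Σ λ:
  k = 1: 59/145 = 0.4069
  k = 2: (59 + 47)/145 = 106/145 = 0.731
  k = 3: (59 + 47 + 39)/145 = 145/145 = 1

Summary (fraction, with percent):

explained: PC1 0.4069 (40.69%), PC2 0.3241 (32.41%), PC3 0.269 (26.9%);  cumulative: 0.4069, 0.731, 1


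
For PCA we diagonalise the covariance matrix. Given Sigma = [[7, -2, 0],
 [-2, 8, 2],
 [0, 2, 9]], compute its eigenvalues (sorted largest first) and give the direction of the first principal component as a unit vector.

Step 1 — characteristic polynomial p(λ) = det(λI - Sigma) = λ³ - tr·λ² + c_1·λ - det, where tr = trace, c_1 = sum of the principal 2×2 minors, det = det(Sigma):
  tr = 7 + 8 + 9 = 24,
  c_1 = (7·8 - (-2)²) + (7·9 - (0)²) + (8·9 - (2)²) = 52 + 63 + 68 = 183,
  det = 7·(8·9 - (2)²) - (-2)·((-2)·9 - (2)·(0)) + (0)·((-2)·(2) - 8·(0)) = 7·(68) - (-2)·(-18) + (0)·(-4) = 440.
  So p(λ) = λ³ - 24λ² + 183λ - 440.
Step 2 — look for an integer root (rational root theorem: any rational root is an integer divisor of 440). Testing λ = 5:
  p(5) = 125 - 600 + 915 - 440 = 0  ✓
  Dividing out (λ - 5): p(λ) = (λ - 5)(λ² - 19λ + 88).
Step 3 — remaining eigenvalues from the quadratic λ² - 19λ + 88 = 0:
  Δ = 19² - 4·88 = 361 - 352 = 9,  λ = (19 ± √9)/2 = (19 ± 3)/2 = 11 or 8.
  Sorted: λ_1 = 11,  λ_2 = 8,  λ_3 = 5  (check: sum = 24 = tr ✓).

Step 4 — unit eigenvector for λ_1 = 11: v spans the null space of (Sigma - λ_1 I), whose rows are
  r_1 = (-4, -2, 0),  r_2 = (-2, -3, 2),  r_3 = (0, 2, -2).
  v is orthogonal to every row, so take v ∝ r_1 × r_2 = ((-2)·(2) - (0)·(-3), (0)·(-2) - (-4)·(2), (-4)·(-3) - (-2)·(-2)) = (-4, 8, 8).
  Rescale (divide by 4; multiply by -1 so the first nonzero entry is positive): u = (1, -2, -2).
  ||u|| = √((1)² + (-2)² + (-2)²) = √(9) = 3,  v_1 = u/||u|| ≈ (0.3333, -0.6667, -0.6667) (||v_1|| = 1).

λ_1 = 11,  λ_2 = 8,  λ_3 = 5;  v_1 ≈ (0.3333, -0.6667, -0.6667)


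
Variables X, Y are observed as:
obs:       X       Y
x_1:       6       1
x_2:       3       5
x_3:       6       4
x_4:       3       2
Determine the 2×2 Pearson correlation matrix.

Step 1 — column means:
  mean(X) = (6 + 3 + 6 + 3) / 4 = 18/4 = 4.5
  mean(Y) = (1 + 5 + 4 + 2) / 4 = 12/4 = 3

Step 2 — sample variances and covariances s[i,j] = (1/(n-1)) · Σ_k (x_{k,i} - mean_i) · (x_{k,j} - mean_j), with n-1 = 3:
  s[X,X] = ((1.5)·(1.5) + (-1.5)·(-1.5) + (1.5)·(1.5) + (-1.5)·(-1.5)) / 3 = 9/3 = 3
  s[X,Y] = ((1.5)·(-2) + (-1.5)·(2) + (1.5)·(1) + (-1.5)·(-1)) / 3 = -3/3 = -1
  s[Y,Y] = ((-2)·(-2) + (2)·(2) + (1)·(1) + (-1)·(-1)) / 3 = 10/3 = 3.3333
  Sample standard deviations s_i = √(s[i,i]):
  s(X) = √(3) = 1.7321
  s(Y) = √(3.3333) = 1.8257

Step 3 — r_{ij} = s_{ij} / (s_i · s_j):
  r[X,X] = 1 (diagonal).
  r[X,Y] = -1 / (1.7321 · 1.8257) = -1 / 3.1623 = -0.3162
  r[Y,Y] = 1 (diagonal).

R is symmetric with unit diagonal. Assembling:

R = [[1, -0.3162],
 [-0.3162, 1]]


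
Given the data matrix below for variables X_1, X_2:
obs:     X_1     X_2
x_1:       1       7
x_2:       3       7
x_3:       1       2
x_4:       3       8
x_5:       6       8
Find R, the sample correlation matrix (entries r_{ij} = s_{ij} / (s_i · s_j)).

Step 1 — column means:
  mean(X_1) = (1 + 3 + 1 + 3 + 6) / 5 = 14/5 = 2.8
  mean(X_2) = (7 + 7 + 2 + 8 + 8) / 5 = 32/5 = 6.4

Step 2 — sample variances and covariances s[i,j] = (1/(n-1)) · Σ_k (x_{k,i} - mean_i) · (x_{k,j} - mean_j), with n-1 = 4:
  s[X_1,X_1] = ((-1.8)·(-1.8) + (0.2)·(0.2) + (-1.8)·(-1.8) + (0.2)·(0.2) + (3.2)·(3.2)) / 4 = 16.8/4 = 4.2
  s[X_1,X_2] = ((-1.8)·(0.6) + (0.2)·(0.6) + (-1.8)·(-4.4) + (0.2)·(1.6) + (3.2)·(1.6)) / 4 = 12.4/4 = 3.1
  s[X_2,X_2] = ((0.6)·(0.6) + (0.6)·(0.6) + (-4.4)·(-4.4) + (1.6)·(1.6) + (1.6)·(1.6)) / 4 = 25.2/4 = 6.3
  Sample standard deviations s_i = √(s[i,i]):
  s(X_1) = √(4.2) = 2.0494
  s(X_2) = √(6.3) = 2.51

Step 3 — r_{ij} = s_{ij} / (s_i · s_j):
  r[X_1,X_1] = 1 (diagonal).
  r[X_1,X_2] = 3.1 / (2.0494 · 2.51) = 3.1 / 5.1439 = 0.6027
  r[X_2,X_2] = 1 (diagonal).

R is symmetric with unit diagonal. Assembling:

R = [[1, 0.6027],
 [0.6027, 1]]


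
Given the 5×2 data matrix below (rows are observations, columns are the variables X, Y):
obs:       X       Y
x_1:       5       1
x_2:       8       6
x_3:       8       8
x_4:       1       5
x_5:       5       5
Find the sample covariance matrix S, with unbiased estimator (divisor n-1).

Step 1 — column means:
  mean(X) = (5 + 8 + 8 + 1 + 5) / 5 = 27/5 = 5.4
  mean(Y) = (1 + 6 + 8 + 5 + 5) / 5 = 25/5 = 5

Step 2 — sample covariance S[i,j] = (1/(n-1)) · Σ_k (x_{k,i} - mean_i) · (x_{k,j} - mean_j), with n-1 = 4.
  S[X,X] = ((-0.4)·(-0.4) + (2.6)·(2.6) + (2.6)·(2.6) + (-4.4)·(-4.4) + (-0.4)·(-0.4)) / 4 = 33.2/4 = 8.3
  S[X,Y] = ((-0.4)·(-4) + (2.6)·(1) + (2.6)·(3) + (-4.4)·(0) + (-0.4)·(0)) / 4 = 12/4 = 3
  S[Y,Y] = ((-4)·(-4) + (1)·(1) + (3)·(3) + (0)·(0) + (0)·(0)) / 4 = 26/4 = 6.5

S is symmetric (S[j,i] = S[i,j]). Assembling:

S = [[8.3, 3],
 [3, 6.5]]


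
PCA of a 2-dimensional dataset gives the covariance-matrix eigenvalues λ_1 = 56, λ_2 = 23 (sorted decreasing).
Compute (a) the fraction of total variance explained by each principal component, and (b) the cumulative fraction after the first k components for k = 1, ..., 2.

Step 1 — total variance = trace(Sigma) = Σ λ_i = 56 + 23 = 79.

Step 2 — fraction explained by component i = λ_i / Σ λ:
  PC1: 56/79 = 0.7089
  PC2: 23/79 = 0.2911

Step 3 — cumulative fraction after k components = (λ_1 + ... + λ_k) / Σ λ:
  k = 1: 56/79 = 0.7089
  k = 2: (56 + 23)/79 = 79/79 = 1

Summary (fraction, with percent):

explained: PC1 0.7089 (70.89%), PC2 0.2911 (29.11%);  cumulative: 0.7089, 1


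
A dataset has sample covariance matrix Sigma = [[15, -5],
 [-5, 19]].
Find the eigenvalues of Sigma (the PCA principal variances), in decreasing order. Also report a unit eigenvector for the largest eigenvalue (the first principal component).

Step 1 — characteristic polynomial of 2×2 Sigma:
  det(Sigma - λI) = λ² - trace · λ + det = 0.
  trace = 15 + 19 = 34, det = 15·19 - (-5)² = 260.
Step 2 — discriminant:
  Δ = trace² - 4·det = 1156 - 1040 = 116.
Step 3 — eigenvalues:
  λ = (trace ± √Δ)/2 = (34 ± 10.7703)/2,
  λ_1 = 22.3852,  λ_2 = 11.6148.

Step 4 — unit eigenvector for λ_1: solve (Sigma - λ_1 I)v = 0. First row:
  (15 - 22.3852)·v_x + (-5)·v_y = 0, i.e. (-7.3852)·v_x + (-5)·v_y = 0,
  so v ∝ (b, λ_1 - a) = (-5, 7.3852); multiply by -1 so the first entry is positive: u = (5, -7.3852).
  ||u|| = √((5)² + (-7.3852)²) = √(79.5407) ≈ 8.9186,
  v_1 = u/||u|| ≈ (0.5606, -0.8281) (||v_1|| = 1).

λ_1 = 22.3852,  λ_2 = 11.6148;  v_1 ≈ (0.5606, -0.8281)


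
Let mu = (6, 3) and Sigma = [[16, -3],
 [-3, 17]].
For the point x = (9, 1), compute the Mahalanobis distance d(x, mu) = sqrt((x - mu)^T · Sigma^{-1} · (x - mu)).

Step 1 — centre the observation: (x - mu) = (3, -2).

Step 2 — invert Sigma. det(Sigma) = 16·17 - (-3)² = 263.
  Sigma^{-1} = (1/det) · [[d, -b], [-b, a]] = [[0.0646, 0.0114],
 [0.0114, 0.0608]].

Step 3 — form the quadratic (x - mu)^T · Sigma^{-1} · (x - mu):
  Sigma^{-1} · (x - mu) = (0.1711, -0.0875).
  (x - mu)^T · [Sigma^{-1} · (x - mu)] = (3)·(0.1711) + (-2)·(-0.0875) = 0.6882.

Step 4 — take square root: d = √(0.6882) ≈ 0.8296.

d(x, mu) = √(0.6882) ≈ 0.8296


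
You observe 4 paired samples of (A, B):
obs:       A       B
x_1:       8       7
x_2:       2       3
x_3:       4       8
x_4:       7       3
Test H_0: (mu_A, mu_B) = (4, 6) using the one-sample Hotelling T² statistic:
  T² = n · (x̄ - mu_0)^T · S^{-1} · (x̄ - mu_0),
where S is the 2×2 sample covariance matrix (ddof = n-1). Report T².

Step 1 — sample mean vector:
  mean(A) = (8 + 2 + 4 + 7) / 4 = 21/4 = 5.25
  mean(B) = (7 + 3 + 8 + 3) / 4 = 21/4 = 5.25
  x̄ = (5.25, 5.25),  deviation x̄ - mu_0 = (5.25, 5.25) - (4, 6) = (1.25, -0.75).

Step 2 — sample covariance matrix, S[i,j] = (1/(n-1)) · Σ_k (x_{k,i} - mean_i) · (x_{k,j} - mean_j), divisor n-1 = 3:
  S[A,A] = ((2.75)·(2.75) + (-3.25)·(-3.25) + (-1.25)·(-1.25) + (1.75)·(1.75)) / 3 = 22.75/3 = 7.5833
  S[A,B] = ((2.75)·(1.75) + (-3.25)·(-2.25) + (-1.25)·(2.75) + (1.75)·(-2.25)) / 3 = 4.75/3 = 1.5833
  S[B,B] = ((1.75)·(1.75) + (-2.25)·(-2.25) + (2.75)·(2.75) + (-2.25)·(-2.25)) / 3 = 20.75/3 = 6.9167
  S = [[7.5833, 1.5833],
 [1.5833, 6.9167]].

Step 3 — invert S. det(S) = 7.5833·6.9167 - (1.5833)² = 49.9444.
  S^{-1} = (1/det) · [[d, -b], [-b, a]] = [[0.1385, -0.0317],
 [-0.0317, 0.1518]].

Step 4 — quadratic form (x̄ - mu_0)^T · S^{-1} · (x̄ - mu_0):
  S^{-1} · (x̄ - mu_0) = (0.1969, -0.1535),
  (x̄ - mu_0)^T · [...] = (1.25)·(0.1969) + (-0.75)·(-0.1535) = 0.3612.

Step 5 — scale by n: T² = 4 · 0.3612 = 1.4449.

T² ≈ 1.4449


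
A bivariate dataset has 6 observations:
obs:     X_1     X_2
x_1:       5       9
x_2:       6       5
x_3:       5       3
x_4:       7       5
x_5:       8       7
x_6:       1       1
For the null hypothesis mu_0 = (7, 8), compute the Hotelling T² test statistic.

Step 1 — sample mean vector:
  mean(X_1) = (5 + 6 + 5 + 7 + 8 + 1) / 6 = 32/6 = 5.3333
  mean(X_2) = (9 + 5 + 3 + 5 + 7 + 1) / 6 = 30/6 = 5
  x̄ = (5.3333, 5),  deviation x̄ - mu_0 = (5.3333, 5) - (7, 8) = (-1.6667, -3).

Step 2 — sample covariance matrix, S[i,j] = (1/(n-1)) · Σ_k (x_{k,i} - mean_i) · (x_{k,j} - mean_j), divisor n-1 = 5:
  S[X_1,X_1] = ((-0.3333)·(-0.3333) + (0.6667)·(0.6667) + (-0.3333)·(-0.3333) + (1.6667)·(1.6667) + (2.6667)·(2.6667) + (-4.3333)·(-4.3333)) / 5 = 29.3333/5 = 5.8667
  S[X_1,X_2] = ((-0.3333)·(4) + (0.6667)·(0) + (-0.3333)·(-2) + (1.6667)·(0) + (2.6667)·(2) + (-4.3333)·(-4)) / 5 = 22/5 = 4.4
  S[X_2,X_2] = ((4)·(4) + (0)·(0) + (-2)·(-2) + (0)·(0) + (2)·(2) + (-4)·(-4)) / 5 = 40/5 = 8
  S = [[5.8667, 4.4],
 [4.4, 8]].

Step 3 — invert S. det(S) = 5.8667·8 - (4.4)² = 27.5733.
  S^{-1} = (1/det) · [[d, -b], [-b, a]] = [[0.2901, -0.1596],
 [-0.1596, 0.2128]].

Step 4 — quadratic form (x̄ - mu_0)^T · S^{-1} · (x̄ - mu_0):
  S^{-1} · (x̄ - mu_0) = (-0.0048, -0.3723),
  (x̄ - mu_0)^T · [...] = (-1.6667)·(-0.0048) + (-3)·(-0.3723) = 1.1251.

Step 5 — scale by n: T² = 6 · 1.1251 = 6.7505.

T² ≈ 6.7505


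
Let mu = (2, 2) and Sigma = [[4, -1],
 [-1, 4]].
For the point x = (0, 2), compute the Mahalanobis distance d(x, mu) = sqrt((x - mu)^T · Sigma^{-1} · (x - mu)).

Step 1 — centre the observation: (x - mu) = (-2, 0).

Step 2 — invert Sigma. det(Sigma) = 4·4 - (-1)² = 15.
  Sigma^{-1} = (1/det) · [[d, -b], [-b, a]] = [[0.2667, 0.0667],
 [0.0667, 0.2667]].

Step 3 — form the quadratic (x - mu)^T · Sigma^{-1} · (x - mu):
  Sigma^{-1} · (x - mu) = (-0.5333, -0.1333).
  (x - mu)^T · [Sigma^{-1} · (x - mu)] = (-2)·(-0.5333) + (0)·(-0.1333) = 1.0667.

Step 4 — take square root: d = √(1.0667) ≈ 1.0328.

d(x, mu) = √(1.0667) ≈ 1.0328


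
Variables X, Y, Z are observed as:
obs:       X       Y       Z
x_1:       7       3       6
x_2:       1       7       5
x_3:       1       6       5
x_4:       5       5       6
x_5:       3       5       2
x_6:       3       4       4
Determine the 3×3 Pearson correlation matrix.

Step 1 — column means:
  mean(X) = (7 + 1 + 1 + 5 + 3 + 3) / 6 = 20/6 = 3.3333
  mean(Y) = (3 + 7 + 6 + 5 + 5 + 4) / 6 = 30/6 = 5
  mean(Z) = (6 + 5 + 5 + 6 + 2 + 4) / 6 = 28/6 = 4.6667

Step 2 — sample variances and covariances s[i,j] = (1/(n-1)) · Σ_k (x_{k,i} - mean_i) · (x_{k,j} - mean_j), with n-1 = 5:
  s[X,X] = ((3.6667)·(3.6667) + (-2.3333)·(-2.3333) + (-2.3333)·(-2.3333) + (1.6667)·(1.6667) + (-0.3333)·(-0.3333) + (-0.3333)·(-0.3333)) / 5 = 27.3333/5 = 5.4667
  s[X,Y] = ((3.6667)·(-2) + (-2.3333)·(2) + (-2.3333)·(1) + (1.6667)·(0) + (-0.3333)·(0) + (-0.3333)·(-1)) / 5 = -14/5 = -2.8
  s[X,Z] = ((3.6667)·(1.3333) + (-2.3333)·(0.3333) + (-2.3333)·(0.3333) + (1.6667)·(1.3333) + (-0.3333)·(-2.6667) + (-0.3333)·(-0.6667)) / 5 = 6.6667/5 = 1.3333
  s[Y,Y] = ((-2)·(-2) + (2)·(2) + (1)·(1) + (0)·(0) + (0)·(0) + (-1)·(-1)) / 5 = 10/5 = 2
  s[Y,Z] = ((-2)·(1.3333) + (2)·(0.3333) + (1)·(0.3333) + (0)·(1.3333) + (0)·(-2.6667) + (-1)·(-0.6667)) / 5 = -1/5 = -0.2
  s[Z,Z] = ((1.3333)·(1.3333) + (0.3333)·(0.3333) + (0.3333)·(0.3333) + (1.3333)·(1.3333) + (-2.6667)·(-2.6667) + (-0.6667)·(-0.6667)) / 5 = 11.3333/5 = 2.2667
  Sample standard deviations s_i = √(s[i,i]):
  s(X) = √(5.4667) = 2.3381
  s(Y) = √(2) = 1.4142
  s(Z) = √(2.2667) = 1.5055

Step 3 — r_{ij} = s_{ij} / (s_i · s_j):
  r[X,X] = 1 (diagonal).
  r[X,Y] = -2.8 / (2.3381 · 1.4142) = -2.8 / 3.3066 = -0.8468
  r[X,Z] = 1.3333 / (2.3381 · 1.5055) = 1.3333 / 3.5201 = 0.3788
  r[Y,Y] = 1 (diagonal).
  r[Y,Z] = -0.2 / (1.4142 · 1.5055) = -0.2 / 2.1292 = -0.0939
  r[Z,Z] = 1 (diagonal).

R is symmetric with unit diagonal. Assembling:

R = [[1, -0.8468, 0.3788],
 [-0.8468, 1, -0.0939],
 [0.3788, -0.0939, 1]]


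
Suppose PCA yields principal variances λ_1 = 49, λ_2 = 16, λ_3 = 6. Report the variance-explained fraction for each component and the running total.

Step 1 — total variance = trace(Sigma) = Σ λ_i = 49 + 16 + 6 = 71.

Step 2 — fraction explained by component i = λ_i / Σ λ:
  PC1: 49/71 = 0.6901
  PC2: 16/71 = 0.2254
  PC3: 6/71 = 0.0845

Step 3 — cumulative fraction after k components = (λ_1 + ... + λ_k) / Σ λ:
  k = 1: 49/71 = 0.6901
  k = 2: (49 + 16)/71 = 65/71 = 0.9155
  k = 3: (49 + 16 + 6)/71 = 71/71 = 1

Summary (fraction, with percent):

explained: PC1 0.6901 (69.01%), PC2 0.2254 (22.54%), PC3 0.0845 (8.45%);  cumulative: 0.6901, 0.9155, 1


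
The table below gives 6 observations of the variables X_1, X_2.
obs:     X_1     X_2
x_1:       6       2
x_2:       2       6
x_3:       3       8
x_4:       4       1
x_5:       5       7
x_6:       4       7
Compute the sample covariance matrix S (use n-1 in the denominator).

Step 1 — column means:
  mean(X_1) = (6 + 2 + 3 + 4 + 5 + 4) / 6 = 24/6 = 4
  mean(X_2) = (2 + 6 + 8 + 1 + 7 + 7) / 6 = 31/6 = 5.1667

Step 2 — sample covariance S[i,j] = (1/(n-1)) · Σ_k (x_{k,i} - mean_i) · (x_{k,j} - mean_j), with n-1 = 5.
  S[X_1,X_1] = ((2)·(2) + (-2)·(-2) + (-1)·(-1) + (0)·(0) + (1)·(1) + (0)·(0)) / 5 = 10/5 = 2
  S[X_1,X_2] = ((2)·(-3.1667) + (-2)·(0.8333) + (-1)·(2.8333) + (0)·(-4.1667) + (1)·(1.8333) + (0)·(1.8333)) / 5 = -9/5 = -1.8
  S[X_2,X_2] = ((-3.1667)·(-3.1667) + (0.8333)·(0.8333) + (2.8333)·(2.8333) + (-4.1667)·(-4.1667) + (1.8333)·(1.8333) + (1.8333)·(1.8333)) / 5 = 42.8333/5 = 8.5667

S is symmetric (S[j,i] = S[i,j]). Assembling:

S = [[2, -1.8],
 [-1.8, 8.5667]]


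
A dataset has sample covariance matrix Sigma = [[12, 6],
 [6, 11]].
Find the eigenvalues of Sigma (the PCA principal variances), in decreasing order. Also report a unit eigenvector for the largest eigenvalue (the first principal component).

Step 1 — characteristic polynomial of 2×2 Sigma:
  det(Sigma - λI) = λ² - trace · λ + det = 0.
  trace = 12 + 11 = 23, det = 12·11 - (6)² = 96.
Step 2 — discriminant:
  Δ = trace² - 4·det = 529 - 384 = 145.
Step 3 — eigenvalues:
  λ = (trace ± √Δ)/2 = (23 ± 12.0416)/2,
  λ_1 = 17.5208,  λ_2 = 5.4792.

Step 4 — unit eigenvector for λ_1: solve (Sigma - λ_1 I)v = 0. First row:
  (12 - 17.5208)·v_x + (6)·v_y = 0, i.e. (-5.5208)·v_x + (6)·v_y = 0,
  so v ∝ (b, λ_1 - a) = (6, 5.5208) = u.
  ||u|| = √((6)² + (5.5208)²) = √(66.4792) ≈ 8.1535,
  v_1 = u/||u|| ≈ (0.7359, 0.6771) (||v_1|| = 1).

λ_1 = 17.5208,  λ_2 = 5.4792;  v_1 ≈ (0.7359, 0.6771)


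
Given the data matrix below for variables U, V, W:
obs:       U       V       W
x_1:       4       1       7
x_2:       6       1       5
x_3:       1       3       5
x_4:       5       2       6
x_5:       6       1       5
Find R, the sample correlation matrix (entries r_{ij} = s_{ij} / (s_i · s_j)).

Step 1 — column means:
  mean(U) = (4 + 6 + 1 + 5 + 6) / 5 = 22/5 = 4.4
  mean(V) = (1 + 1 + 3 + 2 + 1) / 5 = 8/5 = 1.6
  mean(W) = (7 + 5 + 5 + 6 + 5) / 5 = 28/5 = 5.6

Step 2 — sample variances and covariances s[i,j] = (1/(n-1)) · Σ_k (x_{k,i} - mean_i) · (x_{k,j} - mean_j), with n-1 = 4:
  s[U,U] = ((-0.4)·(-0.4) + (1.6)·(1.6) + (-3.4)·(-3.4) + (0.6)·(0.6) + (1.6)·(1.6)) / 4 = 17.2/4 = 4.3
  s[U,V] = ((-0.4)·(-0.6) + (1.6)·(-0.6) + (-3.4)·(1.4) + (0.6)·(0.4) + (1.6)·(-0.6)) / 4 = -6.2/4 = -1.55
  s[U,W] = ((-0.4)·(1.4) + (1.6)·(-0.6) + (-3.4)·(-0.6) + (0.6)·(0.4) + (1.6)·(-0.6)) / 4 = -0.2/4 = -0.05
  s[V,V] = ((-0.6)·(-0.6) + (-0.6)·(-0.6) + (1.4)·(1.4) + (0.4)·(0.4) + (-0.6)·(-0.6)) / 4 = 3.2/4 = 0.8
  s[V,W] = ((-0.6)·(1.4) + (-0.6)·(-0.6) + (1.4)·(-0.6) + (0.4)·(0.4) + (-0.6)·(-0.6)) / 4 = -0.8/4 = -0.2
  s[W,W] = ((1.4)·(1.4) + (-0.6)·(-0.6) + (-0.6)·(-0.6) + (0.4)·(0.4) + (-0.6)·(-0.6)) / 4 = 3.2/4 = 0.8
  Sample standard deviations s_i = √(s[i,i]):
  s(U) = √(4.3) = 2.0736
  s(V) = √(0.8) = 0.8944
  s(W) = √(0.8) = 0.8944

Step 3 — r_{ij} = s_{ij} / (s_i · s_j):
  r[U,U] = 1 (diagonal).
  r[U,V] = -1.55 / (2.0736 · 0.8944) = -1.55 / 1.8547 = -0.8357
  r[U,W] = -0.05 / (2.0736 · 0.8944) = -0.05 / 1.8547 = -0.027
  r[V,V] = 1 (diagonal).
  r[V,W] = -0.2 / (0.8944 · 0.8944) = -0.2 / 0.8 = -0.25
  r[W,W] = 1 (diagonal).

R is symmetric with unit diagonal. Assembling:

R = [[1, -0.8357, -0.027],
 [-0.8357, 1, -0.25],
 [-0.027, -0.25, 1]]


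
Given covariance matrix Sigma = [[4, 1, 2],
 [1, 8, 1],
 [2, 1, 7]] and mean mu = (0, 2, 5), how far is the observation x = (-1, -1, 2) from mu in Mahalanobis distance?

Step 1 — centre the observation: (x - mu) = (-1, -3, -3).

Step 2 — invert Sigma (cofactor / det for 3×3, or solve directly):
  Sigma^{-1} = [[0.2973, -0.027, -0.0811],
 [-0.027, 0.1297, -0.0108],
 [-0.0811, -0.0108, 0.1676]].

Step 3 — form the quadratic (x - mu)^T · Sigma^{-1} · (x - mu):
  Sigma^{-1} · (x - mu) = (0.027, -0.3297, -0.3892).
  (x - mu)^T · [Sigma^{-1} · (x - mu)] = (-1)·(0.027) + (-3)·(-0.3297) + (-3)·(-0.3892) = 2.1297.

Step 4 — take square root: d = √(2.1297) ≈ 1.4594.

d(x, mu) = √(2.1297) ≈ 1.4594


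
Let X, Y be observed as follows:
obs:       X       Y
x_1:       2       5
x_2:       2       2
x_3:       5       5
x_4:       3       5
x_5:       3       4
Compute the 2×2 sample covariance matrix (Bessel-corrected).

Step 1 — column means:
  mean(X) = (2 + 2 + 5 + 3 + 3) / 5 = 15/5 = 3
  mean(Y) = (5 + 2 + 5 + 5 + 4) / 5 = 21/5 = 4.2

Step 2 — sample covariance S[i,j] = (1/(n-1)) · Σ_k (x_{k,i} - mean_i) · (x_{k,j} - mean_j), with n-1 = 4.
  S[X,X] = ((-1)·(-1) + (-1)·(-1) + (2)·(2) + (0)·(0) + (0)·(0)) / 4 = 6/4 = 1.5
  S[X,Y] = ((-1)·(0.8) + (-1)·(-2.2) + (2)·(0.8) + (0)·(0.8) + (0)·(-0.2)) / 4 = 3/4 = 0.75
  S[Y,Y] = ((0.8)·(0.8) + (-2.2)·(-2.2) + (0.8)·(0.8) + (0.8)·(0.8) + (-0.2)·(-0.2)) / 4 = 6.8/4 = 1.7

S is symmetric (S[j,i] = S[i,j]). Assembling:

S = [[1.5, 0.75],
 [0.75, 1.7]]


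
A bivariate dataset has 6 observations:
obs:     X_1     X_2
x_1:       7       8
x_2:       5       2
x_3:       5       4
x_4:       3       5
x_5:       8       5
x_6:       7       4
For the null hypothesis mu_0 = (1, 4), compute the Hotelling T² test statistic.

Step 1 — sample mean vector:
  mean(X_1) = (7 + 5 + 5 + 3 + 8 + 7) / 6 = 35/6 = 5.8333
  mean(X_2) = (8 + 2 + 4 + 5 + 5 + 4) / 6 = 28/6 = 4.6667
  x̄ = (5.8333, 4.6667),  deviation x̄ - mu_0 = (5.8333, 4.6667) - (1, 4) = (4.8333, 0.6667).

Step 2 — sample covariance matrix, S[i,j] = (1/(n-1)) · Σ_k (x_{k,i} - mean_i) · (x_{k,j} - mean_j), divisor n-1 = 5:
  S[X_1,X_1] = ((1.1667)·(1.1667) + (-0.8333)·(-0.8333) + (-0.8333)·(-0.8333) + (-2.8333)·(-2.8333) + (2.1667)·(2.1667) + (1.1667)·(1.1667)) / 5 = 16.8333/5 = 3.3667
  S[X_1,X_2] = ((1.1667)·(3.3333) + (-0.8333)·(-2.6667) + (-0.8333)·(-0.6667) + (-2.8333)·(0.3333) + (2.1667)·(0.3333) + (1.1667)·(-0.6667)) / 5 = 5.6667/5 = 1.1333
  S[X_2,X_2] = ((3.3333)·(3.3333) + (-2.6667)·(-2.6667) + (-0.6667)·(-0.6667) + (0.3333)·(0.3333) + (0.3333)·(0.3333) + (-0.6667)·(-0.6667)) / 5 = 19.3333/5 = 3.8667
  S = [[3.3667, 1.1333],
 [1.1333, 3.8667]].

Step 3 — invert S. det(S) = 3.3667·3.8667 - (1.1333)² = 11.7333.
  S^{-1} = (1/det) · [[d, -b], [-b, a]] = [[0.3295, -0.0966],
 [-0.0966, 0.2869]].

Step 4 — quadratic form (x̄ - mu_0)^T · S^{-1} · (x̄ - mu_0):
  S^{-1} · (x̄ - mu_0) = (1.5284, -0.2756),
  (x̄ - mu_0)^T · [...] = (4.8333)·(1.5284) + (0.6667)·(-0.2756) = 7.2036.

Step 5 — scale by n: T² = 6 · 7.2036 = 43.2216.

T² ≈ 43.2216


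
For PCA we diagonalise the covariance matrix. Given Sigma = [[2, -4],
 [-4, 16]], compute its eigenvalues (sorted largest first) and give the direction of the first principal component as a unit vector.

Step 1 — characteristic polynomial of 2×2 Sigma:
  det(Sigma - λI) = λ² - trace · λ + det = 0.
  trace = 2 + 16 = 18, det = 2·16 - (-4)² = 16.
Step 2 — discriminant:
  Δ = trace² - 4·det = 324 - 64 = 260.
Step 3 — eigenvalues:
  λ = (trace ± √Δ)/2 = (18 ± 16.1245)/2,
  λ_1 = 17.0623,  λ_2 = 0.9377.

Step 4 — unit eigenvector for λ_1: solve (Sigma - λ_1 I)v = 0. First row:
  (2 - 17.0623)·v_x + (-4)·v_y = 0, i.e. (-15.0623)·v_x + (-4)·v_y = 0,
  so v ∝ (b, λ_1 - a) = (-4, 15.0623); multiply by -1 so the first entry is positive: u = (4, -15.0623).
  ||u|| = √((4)² + (-15.0623)²) = √(242.8716) ≈ 15.5843,
  v_1 = u/||u|| ≈ (0.2567, -0.9665) (||v_1|| = 1).

λ_1 = 17.0623,  λ_2 = 0.9377;  v_1 ≈ (0.2567, -0.9665)


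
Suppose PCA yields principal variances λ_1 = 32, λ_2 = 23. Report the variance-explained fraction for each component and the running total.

Step 1 — total variance = trace(Sigma) = Σ λ_i = 32 + 23 = 55.

Step 2 — fraction explained by component i = λ_i / Σ λ:
  PC1: 32/55 = 0.5818
  PC2: 23/55 = 0.4182

Step 3 — cumulative fraction after k components = (λ_1 + ... + λ_k) / Σ λ:
  k = 1: 32/55 = 0.5818
  k = 2: (32 + 23)/55 = 55/55 = 1

Summary (fraction, with percent):

explained: PC1 0.5818 (58.18%), PC2 0.4182 (41.82%);  cumulative: 0.5818, 1


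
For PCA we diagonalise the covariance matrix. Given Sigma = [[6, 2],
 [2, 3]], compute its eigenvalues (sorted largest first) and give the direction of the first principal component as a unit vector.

Step 1 — characteristic polynomial of 2×2 Sigma:
  det(Sigma - λI) = λ² - trace · λ + det = 0.
  trace = 6 + 3 = 9, det = 6·3 - (2)² = 14.
Step 2 — discriminant:
  Δ = trace² - 4·det = 81 - 56 = 25.
Step 3 — eigenvalues:
  λ = (trace ± √Δ)/2 = (9 ± 5)/2,
  λ_1 = 7,  λ_2 = 2.

Step 4 — unit eigenvector for λ_1: solve (Sigma - λ_1 I)v = 0. First row:
  (6 - 7)·v_x + (2)·v_y = 0, i.e. (-1)·v_x + (2)·v_y = 0,
  so v ∝ (b, λ_1 - a) = (2, 1) = u.
  ||u|| = √((2)² + (1)²) = √(5) ≈ 2.2361,
  v_1 = u/||u|| ≈ (0.8944, 0.4472) (||v_1|| = 1).

λ_1 = 7,  λ_2 = 2;  v_1 ≈ (0.8944, 0.4472)


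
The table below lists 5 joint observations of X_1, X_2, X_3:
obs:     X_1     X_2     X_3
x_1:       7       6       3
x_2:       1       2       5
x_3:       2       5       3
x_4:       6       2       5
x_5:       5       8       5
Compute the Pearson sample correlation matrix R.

Step 1 — column means:
  mean(X_1) = (7 + 1 + 2 + 6 + 5) / 5 = 21/5 = 4.2
  mean(X_2) = (6 + 2 + 5 + 2 + 8) / 5 = 23/5 = 4.6
  mean(X_3) = (3 + 5 + 3 + 5 + 5) / 5 = 21/5 = 4.2

Step 2 — sample variances and covariances s[i,j] = (1/(n-1)) · Σ_k (x_{k,i} - mean_i) · (x_{k,j} - mean_j), with n-1 = 4:
  s[X_1,X_1] = ((2.8)·(2.8) + (-3.2)·(-3.2) + (-2.2)·(-2.2) + (1.8)·(1.8) + (0.8)·(0.8)) / 4 = 26.8/4 = 6.7
  s[X_1,X_2] = ((2.8)·(1.4) + (-3.2)·(-2.6) + (-2.2)·(0.4) + (1.8)·(-2.6) + (0.8)·(3.4)) / 4 = 9.4/4 = 2.35
  s[X_1,X_3] = ((2.8)·(-1.2) + (-3.2)·(0.8) + (-2.2)·(-1.2) + (1.8)·(0.8) + (0.8)·(0.8)) / 4 = -1.2/4 = -0.3
  s[X_2,X_2] = ((1.4)·(1.4) + (-2.6)·(-2.6) + (0.4)·(0.4) + (-2.6)·(-2.6) + (3.4)·(3.4)) / 4 = 27.2/4 = 6.8
  s[X_2,X_3] = ((1.4)·(-1.2) + (-2.6)·(0.8) + (0.4)·(-1.2) + (-2.6)·(0.8) + (3.4)·(0.8)) / 4 = -3.6/4 = -0.9
  s[X_3,X_3] = ((-1.2)·(-1.2) + (0.8)·(0.8) + (-1.2)·(-1.2) + (0.8)·(0.8) + (0.8)·(0.8)) / 4 = 4.8/4 = 1.2
  Sample standard deviations s_i = √(s[i,i]):
  s(X_1) = √(6.7) = 2.5884
  s(X_2) = √(6.8) = 2.6077
  s(X_3) = √(1.2) = 1.0954

Step 3 — r_{ij} = s_{ij} / (s_i · s_j):
  r[X_1,X_1] = 1 (diagonal).
  r[X_1,X_2] = 2.35 / (2.5884 · 2.6077) = 2.35 / 6.7498 = 0.3482
  r[X_1,X_3] = -0.3 / (2.5884 · 1.0954) = -0.3 / 2.8355 = -0.1058
  r[X_2,X_2] = 1 (diagonal).
  r[X_2,X_3] = -0.9 / (2.6077 · 1.0954) = -0.9 / 2.8566 = -0.3151
  r[X_3,X_3] = 1 (diagonal).

R is symmetric with unit diagonal. Assembling:

R = [[1, 0.3482, -0.1058],
 [0.3482, 1, -0.3151],
 [-0.1058, -0.3151, 1]]


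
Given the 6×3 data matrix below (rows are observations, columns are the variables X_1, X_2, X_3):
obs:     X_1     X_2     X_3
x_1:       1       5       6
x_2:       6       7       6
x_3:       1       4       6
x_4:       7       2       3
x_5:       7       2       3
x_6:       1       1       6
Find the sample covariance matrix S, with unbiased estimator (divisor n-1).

Step 1 — column means:
  mean(X_1) = (1 + 6 + 1 + 7 + 7 + 1) / 6 = 23/6 = 3.8333
  mean(X_2) = (5 + 7 + 4 + 2 + 2 + 1) / 6 = 21/6 = 3.5
  mean(X_3) = (6 + 6 + 6 + 3 + 3 + 6) / 6 = 30/6 = 5

Step 2 — sample covariance S[i,j] = (1/(n-1)) · Σ_k (x_{k,i} - mean_i) · (x_{k,j} - mean_j), with n-1 = 5.
  S[X_1,X_1] = ((-2.8333)·(-2.8333) + (2.1667)·(2.1667) + (-2.8333)·(-2.8333) + (3.1667)·(3.1667) + (3.1667)·(3.1667) + (-2.8333)·(-2.8333)) / 5 = 48.8333/5 = 9.7667
  S[X_1,X_2] = ((-2.8333)·(1.5) + (2.1667)·(3.5) + (-2.8333)·(0.5) + (3.1667)·(-1.5) + (3.1667)·(-1.5) + (-2.8333)·(-2.5)) / 5 = -0.5/5 = -0.1
  S[X_1,X_3] = ((-2.8333)·(1) + (2.1667)·(1) + (-2.8333)·(1) + (3.1667)·(-2) + (3.1667)·(-2) + (-2.8333)·(1)) / 5 = -19/5 = -3.8
  S[X_2,X_2] = ((1.5)·(1.5) + (3.5)·(3.5) + (0.5)·(0.5) + (-1.5)·(-1.5) + (-1.5)·(-1.5) + (-2.5)·(-2.5)) / 5 = 25.5/5 = 5.1
  S[X_2,X_3] = ((1.5)·(1) + (3.5)·(1) + (0.5)·(1) + (-1.5)·(-2) + (-1.5)·(-2) + (-2.5)·(1)) / 5 = 9/5 = 1.8
  S[X_3,X_3] = ((1)·(1) + (1)·(1) + (1)·(1) + (-2)·(-2) + (-2)·(-2) + (1)·(1)) / 5 = 12/5 = 2.4

S is symmetric (S[j,i] = S[i,j]). Assembling:

S = [[9.7667, -0.1, -3.8],
 [-0.1, 5.1, 1.8],
 [-3.8, 1.8, 2.4]]


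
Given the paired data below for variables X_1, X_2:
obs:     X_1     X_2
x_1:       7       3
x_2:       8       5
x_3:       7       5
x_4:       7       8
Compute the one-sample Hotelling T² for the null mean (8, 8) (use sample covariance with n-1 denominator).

Step 1 — sample mean vector:
  mean(X_1) = (7 + 8 + 7 + 7) / 4 = 29/4 = 7.25
  mean(X_2) = (3 + 5 + 5 + 8) / 4 = 21/4 = 5.25
  x̄ = (7.25, 5.25),  deviation x̄ - mu_0 = (7.25, 5.25) - (8, 8) = (-0.75, -2.75).

Step 2 — sample covariance matrix, S[i,j] = (1/(n-1)) · Σ_k (x_{k,i} - mean_i) · (x_{k,j} - mean_j), divisor n-1 = 3:
  S[X_1,X_1] = ((-0.25)·(-0.25) + (0.75)·(0.75) + (-0.25)·(-0.25) + (-0.25)·(-0.25)) / 3 = 0.75/3 = 0.25
  S[X_1,X_2] = ((-0.25)·(-2.25) + (0.75)·(-0.25) + (-0.25)·(-0.25) + (-0.25)·(2.75)) / 3 = -0.25/3 = -0.0833
  S[X_2,X_2] = ((-2.25)·(-2.25) + (-0.25)·(-0.25) + (-0.25)·(-0.25) + (2.75)·(2.75)) / 3 = 12.75/3 = 4.25
  S = [[0.25, -0.0833],
 [-0.0833, 4.25]].

Step 3 — invert S. det(S) = 0.25·4.25 - (-0.0833)² = 1.0556.
  S^{-1} = (1/det) · [[d, -b], [-b, a]] = [[4.0263, 0.0789],
 [0.0789, 0.2368]].

Step 4 — quadratic form (x̄ - mu_0)^T · S^{-1} · (x̄ - mu_0):
  S^{-1} · (x̄ - mu_0) = (-3.2368, -0.7105),
  (x̄ - mu_0)^T · [...] = (-0.75)·(-3.2368) + (-2.75)·(-0.7105) = 4.3816.

Step 5 — scale by n: T² = 4 · 4.3816 = 17.5263.

T² ≈ 17.5263


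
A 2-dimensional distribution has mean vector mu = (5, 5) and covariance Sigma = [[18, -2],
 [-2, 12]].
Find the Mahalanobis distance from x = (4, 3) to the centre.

Step 1 — centre the observation: (x - mu) = (-1, -2).

Step 2 — invert Sigma. det(Sigma) = 18·12 - (-2)² = 212.
  Sigma^{-1} = (1/det) · [[d, -b], [-b, a]] = [[0.0566, 0.0094],
 [0.0094, 0.0849]].

Step 3 — form the quadratic (x - mu)^T · Sigma^{-1} · (x - mu):
  Sigma^{-1} · (x - mu) = (-0.0755, -0.1792).
  (x - mu)^T · [Sigma^{-1} · (x - mu)] = (-1)·(-0.0755) + (-2)·(-0.1792) = 0.434.

Step 4 — take square root: d = √(0.434) ≈ 0.6588.

d(x, mu) = √(0.434) ≈ 0.6588


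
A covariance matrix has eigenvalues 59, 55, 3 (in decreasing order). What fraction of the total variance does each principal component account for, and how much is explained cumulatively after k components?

Step 1 — total variance = trace(Sigma) = Σ λ_i = 59 + 55 + 3 = 117.

Step 2 — fraction explained by component i = λ_i / Σ λ:
  PC1: 59/117 = 0.5043
  PC2: 55/117 = 0.4701
  PC3: 3/117 = 0.0256

Step 3 — cumulative fraction after k components = (λ_1 + ... + λ_k) / Σ λ:
  k = 1: 59/117 = 0.5043
  k = 2: (59 + 55)/117 = 114/117 = 0.9744
  k = 3: (59 + 55 + 3)/117 = 117/117 = 1

Summary (fraction, with percent):

explained: PC1 0.5043 (50.43%), PC2 0.4701 (47.01%), PC3 0.0256 (2.56%);  cumulative: 0.5043, 0.9744, 1


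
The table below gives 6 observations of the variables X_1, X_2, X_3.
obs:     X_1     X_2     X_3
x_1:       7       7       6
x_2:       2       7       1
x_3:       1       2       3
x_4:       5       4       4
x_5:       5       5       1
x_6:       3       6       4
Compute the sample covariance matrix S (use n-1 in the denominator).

Step 1 — column means:
  mean(X_1) = (7 + 2 + 1 + 5 + 5 + 3) / 6 = 23/6 = 3.8333
  mean(X_2) = (7 + 7 + 2 + 4 + 5 + 6) / 6 = 31/6 = 5.1667
  mean(X_3) = (6 + 1 + 3 + 4 + 1 + 4) / 6 = 19/6 = 3.1667

Step 2 — sample covariance S[i,j] = (1/(n-1)) · Σ_k (x_{k,i} - mean_i) · (x_{k,j} - mean_j), with n-1 = 5.
  S[X_1,X_1] = ((3.1667)·(3.1667) + (-1.8333)·(-1.8333) + (-2.8333)·(-2.8333) + (1.1667)·(1.1667) + (1.1667)·(1.1667) + (-0.8333)·(-0.8333)) / 5 = 24.8333/5 = 4.9667
  S[X_1,X_2] = ((3.1667)·(1.8333) + (-1.8333)·(1.8333) + (-2.8333)·(-3.1667) + (1.1667)·(-1.1667) + (1.1667)·(-0.1667) + (-0.8333)·(0.8333)) / 5 = 9.1667/5 = 1.8333
  S[X_1,X_3] = ((3.1667)·(2.8333) + (-1.8333)·(-2.1667) + (-2.8333)·(-0.1667) + (1.1667)·(0.8333) + (1.1667)·(-2.1667) + (-0.8333)·(0.8333)) / 5 = 11.1667/5 = 2.2333
  S[X_2,X_2] = ((1.8333)·(1.8333) + (1.8333)·(1.8333) + (-3.1667)·(-3.1667) + (-1.1667)·(-1.1667) + (-0.1667)·(-0.1667) + (0.8333)·(0.8333)) / 5 = 18.8333/5 = 3.7667
  S[X_2,X_3] = ((1.8333)·(2.8333) + (1.8333)·(-2.1667) + (-3.1667)·(-0.1667) + (-1.1667)·(0.8333) + (-0.1667)·(-2.1667) + (0.8333)·(0.8333)) / 5 = 1.8333/5 = 0.3667
  S[X_3,X_3] = ((2.8333)·(2.8333) + (-2.1667)·(-2.1667) + (-0.1667)·(-0.1667) + (0.8333)·(0.8333) + (-2.1667)·(-2.1667) + (0.8333)·(0.8333)) / 5 = 18.8333/5 = 3.7667

S is symmetric (S[j,i] = S[i,j]). Assembling:

S = [[4.9667, 1.8333, 2.2333],
 [1.8333, 3.7667, 0.3667],
 [2.2333, 0.3667, 3.7667]]


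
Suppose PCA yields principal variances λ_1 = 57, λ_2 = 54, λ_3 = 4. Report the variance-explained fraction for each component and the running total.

Step 1 — total variance = trace(Sigma) = Σ λ_i = 57 + 54 + 4 = 115.

Step 2 — fraction explained by component i = λ_i / Σ λ:
  PC1: 57/115 = 0.4957
  PC2: 54/115 = 0.4696
  PC3: 4/115 = 0.0348

Step 3 — cumulative fraction after k components = (λ_1 + ... + λ_k) / Σ λ:
  k = 1: 57/115 = 0.4957
  k = 2: (57 + 54)/115 = 111/115 = 0.9652
  k = 3: (57 + 54 + 4)/115 = 115/115 = 1

Summary (fraction, with percent):

explained: PC1 0.4957 (49.57%), PC2 0.4696 (46.96%), PC3 0.0348 (3.48%);  cumulative: 0.4957, 0.9652, 1


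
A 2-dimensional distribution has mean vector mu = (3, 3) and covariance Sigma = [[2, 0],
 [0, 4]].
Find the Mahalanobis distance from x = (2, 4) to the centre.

Step 1 — centre the observation: (x - mu) = (-1, 1).

Step 2 — invert Sigma. det(Sigma) = 2·4 - (0)² = 8.
  Sigma^{-1} = (1/det) · [[d, -b], [-b, a]] = [[0.5, 0],
 [0, 0.25]].

Step 3 — form the quadratic (x - mu)^T · Sigma^{-1} · (x - mu):
  Sigma^{-1} · (x - mu) = (-0.5, 0.25).
  (x - mu)^T · [Sigma^{-1} · (x - mu)] = (-1)·(-0.5) + (1)·(0.25) = 0.75.

Step 4 — take square root: d = √(0.75) ≈ 0.866.

d(x, mu) = √(0.75) ≈ 0.866


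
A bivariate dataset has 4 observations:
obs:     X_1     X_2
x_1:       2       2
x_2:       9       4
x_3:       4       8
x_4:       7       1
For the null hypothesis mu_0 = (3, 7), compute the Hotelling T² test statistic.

Step 1 — sample mean vector:
  mean(X_1) = (2 + 9 + 4 + 7) / 4 = 22/4 = 5.5
  mean(X_2) = (2 + 4 + 8 + 1) / 4 = 15/4 = 3.75
  x̄ = (5.5, 3.75),  deviation x̄ - mu_0 = (5.5, 3.75) - (3, 7) = (2.5, -3.25).

Step 2 — sample covariance matrix, S[i,j] = (1/(n-1)) · Σ_k (x_{k,i} - mean_i) · (x_{k,j} - mean_j), divisor n-1 = 3:
  S[X_1,X_1] = ((-3.5)·(-3.5) + (3.5)·(3.5) + (-1.5)·(-1.5) + (1.5)·(1.5)) / 3 = 29/3 = 9.6667
  S[X_1,X_2] = ((-3.5)·(-1.75) + (3.5)·(0.25) + (-1.5)·(4.25) + (1.5)·(-2.75)) / 3 = -3.5/3 = -1.1667
  S[X_2,X_2] = ((-1.75)·(-1.75) + (0.25)·(0.25) + (4.25)·(4.25) + (-2.75)·(-2.75)) / 3 = 28.75/3 = 9.5833
  S = [[9.6667, -1.1667],
 [-1.1667, 9.5833]].

Step 3 — invert S. det(S) = 9.6667·9.5833 - (-1.1667)² = 91.2778.
  S^{-1} = (1/det) · [[d, -b], [-b, a]] = [[0.105, 0.0128],
 [0.0128, 0.1059]].

Step 4 — quadratic form (x̄ - mu_0)^T · S^{-1} · (x̄ - mu_0):
  S^{-1} · (x̄ - mu_0) = (0.2209, -0.3122),
  (x̄ - mu_0)^T · [...] = (2.5)·(0.2209) + (-3.25)·(-0.3122) = 1.5671.

Step 5 — scale by n: T² = 4 · 1.5671 = 6.2684.

T² ≈ 6.2684


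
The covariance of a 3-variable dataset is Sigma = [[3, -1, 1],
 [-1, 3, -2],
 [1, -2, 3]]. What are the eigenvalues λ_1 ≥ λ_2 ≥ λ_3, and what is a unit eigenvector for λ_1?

Step 1 — characteristic polynomial p(λ) = det(λI - Sigma) = λ³ - tr·λ² + c_1·λ - det, where tr = trace, c_1 = sum of the principal 2×2 minors, det = det(Sigma):
  tr = 3 + 3 + 3 = 9,
  c_1 = (3·3 - (-1)²) + (3·3 - (1)²) + (3·3 - (-2)²) = 8 + 8 + 5 = 21,
  det = 3·(3·3 - (-2)²) - (-1)·((-1)·3 - (-2)·(1)) + (1)·((-1)·(-2) - 3·(1)) = 3·(5) - (-1)·(-1) + (1)·(-1) = 13.
  So p(λ) = λ³ - 9λ² + 21λ - 13.
Step 2 — look for an integer root (rational root theorem: any rational root is an integer divisor of 13). Testing λ = 1:
  p(1) = 1 - 9 + 21 - 13 = 0  ✓
  Dividing out (λ - 1): p(λ) = (λ - 1)(λ² - 8λ + 13).
Step 3 — remaining eigenvalues from the quadratic λ² - 8λ + 13 = 0:
  Δ = 8² - 4·13 = 64 - 52 = 12,  λ = (8 ± √12)/2 = (8 ± 3.4641)/2 ≈ 5.7321 or 2.2679.
  Sorted: λ_1 = 5.7321,  λ_2 = 2.2679,  λ_3 = 1  (check: sum = 9 = tr ✓).

Step 4 — unit eigenvector for λ_1 ≈ 5.7321: v spans the null space of (Sigma - λ_1 I), whose rows are
  r_1 = (-2.7321, -1, 1),  r_2 = (-1, -2.7321, -2),  r_3 = (1, -2, -2.7321).
  v is orthogonal to every row, so take v ∝ r_1 × r_2 = ((-1)·(-2) - (1)·(-2.7321), (1)·(-1) - (-2.7321)·(-2), (-2.7321)·(-2.7321) - (-1)·(-1)) ≈ (4.7321, -6.4641, 6.4641).
  Let u = (4.7321, -6.4641, 6.4641).
  ||u|| = √((4.7321)² + (-6.4641)² + (6.4641)²) = √(105.9615) ≈ 10.2938,  v_1 = u/||u|| ≈ (0.4597, -0.628, 0.628) (||v_1|| = 1).

λ_1 = 5.7321,  λ_2 = 2.2679,  λ_3 = 1;  v_1 ≈ (0.4597, -0.628, 0.628)


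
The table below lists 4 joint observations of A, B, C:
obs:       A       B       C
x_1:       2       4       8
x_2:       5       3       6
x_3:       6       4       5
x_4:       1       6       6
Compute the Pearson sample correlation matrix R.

Step 1 — column means:
  mean(A) = (2 + 5 + 6 + 1) / 4 = 14/4 = 3.5
  mean(B) = (4 + 3 + 4 + 6) / 4 = 17/4 = 4.25
  mean(C) = (8 + 6 + 5 + 6) / 4 = 25/4 = 6.25

Step 2 — sample variances and covariances s[i,j] = (1/(n-1)) · Σ_k (x_{k,i} - mean_i) · (x_{k,j} - mean_j), with n-1 = 3:
  s[A,A] = ((-1.5)·(-1.5) + (1.5)·(1.5) + (2.5)·(2.5) + (-2.5)·(-2.5)) / 3 = 17/3 = 5.6667
  s[A,B] = ((-1.5)·(-0.25) + (1.5)·(-1.25) + (2.5)·(-0.25) + (-2.5)·(1.75)) / 3 = -6.5/3 = -2.1667
  s[A,C] = ((-1.5)·(1.75) + (1.5)·(-0.25) + (2.5)·(-1.25) + (-2.5)·(-0.25)) / 3 = -5.5/3 = -1.8333
  s[B,B] = ((-0.25)·(-0.25) + (-1.25)·(-1.25) + (-0.25)·(-0.25) + (1.75)·(1.75)) / 3 = 4.75/3 = 1.5833
  s[B,C] = ((-0.25)·(1.75) + (-1.25)·(-0.25) + (-0.25)·(-1.25) + (1.75)·(-0.25)) / 3 = -0.25/3 = -0.0833
  s[C,C] = ((1.75)·(1.75) + (-0.25)·(-0.25) + (-1.25)·(-1.25) + (-0.25)·(-0.25)) / 3 = 4.75/3 = 1.5833
  Sample standard deviations s_i = √(s[i,i]):
  s(A) = √(5.6667) = 2.3805
  s(B) = √(1.5833) = 1.2583
  s(C) = √(1.5833) = 1.2583

Step 3 — r_{ij} = s_{ij} / (s_i · s_j):
  r[A,A] = 1 (diagonal).
  r[A,B] = -2.1667 / (2.3805 · 1.2583) = -2.1667 / 2.9954 = -0.7233
  r[A,C] = -1.8333 / (2.3805 · 1.2583) = -1.8333 / 2.9954 = -0.6121
  r[B,B] = 1 (diagonal).
  r[B,C] = -0.0833 / (1.2583 · 1.2583) = -0.0833 / 1.5833 = -0.0526
  r[C,C] = 1 (diagonal).

R is symmetric with unit diagonal. Assembling:

R = [[1, -0.7233, -0.6121],
 [-0.7233, 1, -0.0526],
 [-0.6121, -0.0526, 1]]
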